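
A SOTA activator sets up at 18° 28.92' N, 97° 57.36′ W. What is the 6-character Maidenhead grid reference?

Add 180° to longitude and 90° to latitude: 82.0440, 108.4820.
Field: lon ⌊82.0440/20⌋ = 4 → E; lat ⌊108.4820/10⌋ = 10 → K.
Square: lon ⌊2.0440/2⌋ = 1; lat ⌊8.4820/1⌋ = 8.
Subsquare: lon ⌊0.0440/0.0833333⌋ = 0 → a; lat ⌊0.4820/0.0416667⌋ = 11 → l.

EK18al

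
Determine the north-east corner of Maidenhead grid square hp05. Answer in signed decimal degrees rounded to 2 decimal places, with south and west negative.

66.00, -38.00

Field H=7, P=15: +7·20° lon, +15·10° lat → SW at lon -40°, lat 60°.
Square 0, 5: +0·2° lon, +5·1° lat → SW at lon -40°, lat 65°.
Cell spans 2° lon × 1° lat. NE corner is SW corner plus one full cell.
latitude 66.00, longitude -38.00.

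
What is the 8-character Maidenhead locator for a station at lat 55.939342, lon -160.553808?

Offset from 180°W / 90°S: lon 19.44619°, lat 145.93934°.
Field: lon ⌊19.44619/20⌋ = 0 → A; lat ⌊145.93934/10⌋ = 14 → O.
Square: lon ⌊19.44619/2⌋ = 9; lat ⌊5.93934/1⌋ = 5.
Subsquare: lon ⌊1.44619/0.0833333⌋ = 17 → r; lat ⌊0.93934/0.0416667⌋ = 22 → w.
Extended square: lon ⌊0.02953/0.00833333⌋ = 3; lat ⌊0.02268/0.00416667⌋ = 5.

AO95rw35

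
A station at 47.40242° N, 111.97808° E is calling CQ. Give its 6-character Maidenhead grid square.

ON57xj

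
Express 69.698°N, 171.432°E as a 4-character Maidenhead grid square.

Offset from 180°W / 90°S: lon 351.43°, lat 159.70°.
Field: 351.43/20 → 17 → R, 159.70/10 → 15 → P; chars RP.
Square: 11.43/2 → 5, 9.70/1 → 9; chars 59.

RP59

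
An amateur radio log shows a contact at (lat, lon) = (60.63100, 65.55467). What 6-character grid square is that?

Shift to the Maidenhead origin (180°W, 90°S): lon 245.5547, lat 150.6310.
Field: 245.5547/20 → 12 → M, 150.6310/10 → 15 → P; chars MP.
Square: 5.5547/2 → 2, 0.6310/1 → 0; chars 20.
Subsquare: 1.5547/0.0833333 → 18 → s, 0.6310/0.0416667 → 15 → p; chars sp.

MP20sp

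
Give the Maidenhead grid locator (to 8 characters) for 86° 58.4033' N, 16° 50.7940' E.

JR86kx13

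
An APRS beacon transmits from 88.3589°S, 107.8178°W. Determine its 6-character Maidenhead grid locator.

Offset from 180°W / 90°S: lon 72.1822°, lat 1.6411°.
Field: 72.1822/20 → 3 → D, 1.6411/10 → 0 → A; chars DA.
Square: 12.1822/2 → 6, 1.6411/1 → 1; chars 61.
Subsquare: 0.1822/0.0833333 → 2 → c, 0.6411/0.0416667 → 15 → p; chars cp.

DA61cp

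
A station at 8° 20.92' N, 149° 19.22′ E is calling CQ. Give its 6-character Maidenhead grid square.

QJ48pi

Shift to the Maidenhead origin (180°W, 90°S): lon 329.3203, lat 98.3487.
Field: lon ⌊329.3203/20⌋ = 16 → Q; lat ⌊98.3487/10⌋ = 9 → J.
Square: lon ⌊9.3203/2⌋ = 4; lat ⌊8.3487/1⌋ = 8.
Subsquare: lon ⌊1.3203/0.0833333⌋ = 15 → p; lat ⌊0.3487/0.0416667⌋ = 8 → i.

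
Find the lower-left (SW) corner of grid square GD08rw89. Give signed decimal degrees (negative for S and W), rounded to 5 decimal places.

-51.04583, -58.51667

Field G=6, D=3: +6·20° lon, +3·10° lat → SW at lon -60°, lat -60°.
Square 0, 8: +0·2° lon, +8·1° lat → SW at lon -60°, lat -52°.
Subsquare r=17, w=22: +17·0.0833333° lon, +22·0.0416667° lat → SW at lon -58.5833°, lat -51.0833°.
Extended square 8, 9: +8·0.00833333° lon, +9·0.00416667° lat → SW at lon -58.5167°, lat -51.0458°.
latitude -51.04583, longitude -58.51667.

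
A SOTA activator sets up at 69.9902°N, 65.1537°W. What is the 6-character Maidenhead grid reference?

Add 180° to longitude and 90° to latitude: 114.8463, 159.9902.
Field: lon ⌊114.8463/20⌋ = 5 → F; lat ⌊159.9902/10⌋ = 15 → P.
Square: lon ⌊14.8463/2⌋ = 7; lat ⌊9.9902/1⌋ = 9.
Subsquare: lon ⌊0.8463/0.0833333⌋ = 10 → k; lat ⌊0.9902/0.0416667⌋ = 23 → x.

FP79kx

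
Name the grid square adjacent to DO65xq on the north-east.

DO75ar

Longitude subsquare x = 23; +1 → 24, wraps to 0 = a, carry into square.
Longitude square 6; +1 → 7.
Latitude subsquare q = 16; +1 → 17 = r.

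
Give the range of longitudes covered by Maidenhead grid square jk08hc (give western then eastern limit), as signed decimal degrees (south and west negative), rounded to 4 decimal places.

0.5833, 0.6667

Field J=9, K=10: +9·20° lon, +10·10° lat → SW at lon 0°, lat 10°.
Square 0, 8: +0·2° lon, +8·1° lat → SW at lon 0°, lat 18°.
Subsquare h=7, c=2: +7·0.0833333° lon, +2·0.0416667° lat → SW at lon 0.583333°, lat 18.0833°.
Cell spans 0.0833333° lon × 0.0416667° lat.
west 0.5833, east 0.6667.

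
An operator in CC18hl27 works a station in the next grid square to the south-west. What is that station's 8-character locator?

Longitude extended square 2; −1 → 1.
Latitude extended square 7; −1 → 6.

CC18hl16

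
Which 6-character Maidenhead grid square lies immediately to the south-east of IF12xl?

IF22ak

Longitude subsquare x = 23; +1 → 24, wraps to 0 = a, carry into square.
Longitude square 1; +1 → 2.
Latitude subsquare l = 11; −1 → 10 = k.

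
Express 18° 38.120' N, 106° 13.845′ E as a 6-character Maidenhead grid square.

Shift to the Maidenhead origin (180°W, 90°S): lon 286.2308, lat 108.6353.
Field: 286.2308/20 → 14 → O, 108.6353/10 → 10 → K; chars OK.
Square: 6.2308/2 → 3, 8.6353/1 → 8; chars 38.
Subsquare: 0.2308/0.0833333 → 2 → c, 0.6353/0.0416667 → 15 → p; chars cp.

OK38cp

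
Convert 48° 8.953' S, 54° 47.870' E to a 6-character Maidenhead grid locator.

LE71ju

Add 180° to longitude and 90° to latitude: 234.7978, 41.8508.
Field: 234.7978/20 → 11 → L, 41.8508/10 → 4 → E; chars LE.
Square: 14.7978/2 → 7, 1.8508/1 → 1; chars 71.
Subsquare: 0.7978/0.0833333 → 9 → j, 0.8508/0.0416667 → 20 → u; chars ju.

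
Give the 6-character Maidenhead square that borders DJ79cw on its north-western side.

DJ79bx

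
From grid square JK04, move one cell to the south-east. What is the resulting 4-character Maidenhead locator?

JK13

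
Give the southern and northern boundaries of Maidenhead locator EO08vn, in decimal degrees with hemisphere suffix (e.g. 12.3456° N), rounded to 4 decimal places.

Field E=4, O=14: +4·20° lon, +14·10° lat → SW at lon -100°, lat 50°.
Square 0, 8: +0·2° lon, +8·1° lat → SW at lon -100°, lat 58°.
Subsquare v=21, n=13: +21·0.0833333° lon, +13·0.0416667° lat → SW at lon -98.25°, lat 58.5417°.
Cell spans 0.0833333° lon × 0.0416667° lat.
south 58.5417° N, north 58.5833° N.

58.5417° N, 58.5833° N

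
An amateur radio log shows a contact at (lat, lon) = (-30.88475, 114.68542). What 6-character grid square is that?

OF79ic

Add 180° to longitude and 90° to latitude: 294.6854, 59.1153.
Field (20°×10°, letters A–R): lon ⌊294.6854/20⌋ = 14 → O; lat ⌊59.1153/10⌋ = 5 → F.
Square (2°×1°, digits 0–9): lon ⌊14.6854/2⌋ = 7; lat ⌊9.1153/1⌋ = 9.
Subsquare (5′×2.5′, letters a–x): lon ⌊0.6854/0.0833333⌋ = 8 → i; lat ⌊0.1153/0.0416667⌋ = 2 → c.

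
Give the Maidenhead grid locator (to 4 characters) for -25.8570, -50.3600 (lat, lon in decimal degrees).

GG44

Shift to the Maidenhead origin (180°W, 90°S): lon 129.64, lat 64.14.
Field (20°×10°, letters A–R): lon ⌊129.64/20⌋ = 6 → G; lat ⌊64.14/10⌋ = 6 → G.
Square (2°×1°, digits 0–9): lon ⌊9.64/2⌋ = 4; lat ⌊4.14/1⌋ = 4.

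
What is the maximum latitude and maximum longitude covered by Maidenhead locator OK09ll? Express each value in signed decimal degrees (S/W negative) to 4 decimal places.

19.5000, 101.0000

Field O=14, K=10: +14·20° lon, +10·10° lat → SW at lon 100°, lat 10°.
Square 0, 9: +0·2° lon, +9·1° lat → SW at lon 100°, lat 19°.
Subsquare l=11, l=11: +11·0.0833333° lon, +11·0.0416667° lat → SW at lon 100.917°, lat 19.4583°.
Cell spans 0.0833333° lon × 0.0416667° lat. NE corner is SW corner plus one full cell.
latitude 19.5000, longitude 101.0000.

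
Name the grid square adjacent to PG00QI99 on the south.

Latitude extended square 9; −1 → 8.
The longitude characters are unchanged.

PG00qi98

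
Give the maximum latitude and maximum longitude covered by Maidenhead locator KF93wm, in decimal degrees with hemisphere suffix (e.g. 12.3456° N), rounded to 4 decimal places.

Field K=10, F=5: +10·20° lon, +5·10° lat → SW at lon 20°, lat -40°.
Square 9, 3: +9·2° lon, +3·1° lat → SW at lon 38°, lat -37°.
Subsquare w=22, m=12: +22·0.0833333° lon, +12·0.0416667° lat → SW at lon 39.8333°, lat -36.5°.
Cell spans 0.0833333° lon × 0.0416667° lat. NE corner is SW corner plus one full cell.
latitude 36.4583° S, longitude 39.9167° E.

36.4583° S, 39.9167° E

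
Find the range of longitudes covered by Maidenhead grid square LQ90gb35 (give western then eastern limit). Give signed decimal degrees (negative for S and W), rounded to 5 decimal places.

Field L=11, Q=16: +11·20° lon, +16·10° lat → SW at lon 40°, lat 70°.
Square 9, 0: +9·2° lon, +0·1° lat → SW at lon 58°, lat 70°.
Subsquare g=6, b=1: +6·0.0833333° lon, +1·0.0416667° lat → SW at lon 58.5°, lat 70.0417°.
Extended square 3, 5: +3·0.00833333° lon, +5·0.00416667° lat → SW at lon 58.525°, lat 70.0625°.
Cell spans 0.00833333° lon × 0.00416667° lat.
west 58.52500, east 58.53333.

58.52500, 58.53333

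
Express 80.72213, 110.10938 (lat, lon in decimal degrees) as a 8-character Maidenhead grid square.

OR50br33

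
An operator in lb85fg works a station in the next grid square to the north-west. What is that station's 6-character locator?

LB85eh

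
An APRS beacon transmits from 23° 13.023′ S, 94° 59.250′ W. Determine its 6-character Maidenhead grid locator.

EG26ms

Add 180° to longitude and 90° to latitude: 85.0125, 66.7829.
Field: lon ⌊85.0125/20⌋ = 4 → E; lat ⌊66.7829/10⌋ = 6 → G.
Square: lon ⌊5.0125/2⌋ = 2; lat ⌊6.7829/1⌋ = 6.
Subsquare: lon ⌊1.0125/0.0833333⌋ = 12 → m; lat ⌊0.7829/0.0416667⌋ = 18 → s.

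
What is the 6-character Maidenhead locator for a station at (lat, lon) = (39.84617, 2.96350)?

JM19lu

Shift to the Maidenhead origin (180°W, 90°S): lon 182.9635, lat 129.8462.
Field: lon ⌊182.9635/20⌋ = 9 → J; lat ⌊129.8462/10⌋ = 12 → M.
Square: lon ⌊2.9635/2⌋ = 1; lat ⌊9.8462/1⌋ = 9.
Subsquare: lon ⌊0.9635/0.0833333⌋ = 11 → l; lat ⌊0.8462/0.0416667⌋ = 20 → u.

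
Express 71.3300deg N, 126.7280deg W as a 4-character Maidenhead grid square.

Shift to the Maidenhead origin (180°W, 90°S): lon 53.27, lat 161.33.
Field: 53.27/20 → 2 → C, 161.33/10 → 16 → Q; chars CQ.
Square: 13.27/2 → 6, 1.33/1 → 1; chars 61.

CQ61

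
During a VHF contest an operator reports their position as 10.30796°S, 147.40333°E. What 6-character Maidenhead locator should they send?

QH39qq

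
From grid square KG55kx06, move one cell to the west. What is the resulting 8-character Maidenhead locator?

KG55jx96

Longitude extended square 0; −1 → -1, wraps to 9, carry into subsquare.
Longitude subsquare k = 10; −1 → 9 = j.
The latitude characters are unchanged.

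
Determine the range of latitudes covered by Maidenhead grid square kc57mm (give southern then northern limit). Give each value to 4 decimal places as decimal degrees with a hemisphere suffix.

Field K=10, C=2: +10·20° lon, +2·10° lat → SW at lon 20°, lat -70°.
Square 5, 7: +5·2° lon, +7·1° lat → SW at lon 30°, lat -63°.
Subsquare m=12, m=12: +12·0.0833333° lon, +12·0.0416667° lat → SW at lon 31°, lat -62.5°.
Cell spans 0.0833333° lon × 0.0416667° lat.
south 62.5000° S, north 62.4583° S.

62.5000° S, 62.4583° S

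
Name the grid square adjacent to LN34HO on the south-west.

LN34gn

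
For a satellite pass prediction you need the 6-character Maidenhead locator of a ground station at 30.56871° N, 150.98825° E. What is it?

QM50ln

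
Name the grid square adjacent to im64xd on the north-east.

Longitude subsquare x = 23; +1 → 24, wraps to 0 = a, carry into square.
Longitude square 6; +1 → 7.
Latitude subsquare d = 3; +1 → 4 = e.

IM74ae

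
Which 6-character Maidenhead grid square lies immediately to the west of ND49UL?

ND49tl

Longitude subsquare u = 20; −1 → 19 = t.
The latitude characters are unchanged.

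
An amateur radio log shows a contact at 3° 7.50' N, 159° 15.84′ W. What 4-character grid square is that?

Shift to the Maidenhead origin (180°W, 90°S): lon 20.74, lat 93.12.
Field: 20.74/20 → 1 → B, 93.12/10 → 9 → J; chars BJ.
Square: 0.74/2 → 0, 3.12/1 → 3; chars 03.

BJ03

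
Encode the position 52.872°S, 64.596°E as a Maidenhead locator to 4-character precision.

MD27

Offset from 180°W / 90°S: lon 244.60°, lat 37.13°.
Field (20°×10°, letters A–R): lon ⌊244.60/20⌋ = 12 → M; lat ⌊37.13/10⌋ = 3 → D.
Square (2°×1°, digits 0–9): lon ⌊4.60/2⌋ = 2; lat ⌊7.13/1⌋ = 7.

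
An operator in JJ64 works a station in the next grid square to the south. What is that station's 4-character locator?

Latitude square 4; −1 → 3.
The longitude characters are unchanged.

JJ63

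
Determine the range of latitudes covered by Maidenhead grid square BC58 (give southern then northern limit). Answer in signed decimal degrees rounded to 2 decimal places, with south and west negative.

-62.00, -61.00

Field B=1, C=2: +1·20° lon, +2·10° lat → SW at lon -160°, lat -70°.
Square 5, 8: +5·2° lon, +8·1° lat → SW at lon -150°, lat -62°.
Cell spans 2° lon × 1° lat.
south -62.00, north -61.00.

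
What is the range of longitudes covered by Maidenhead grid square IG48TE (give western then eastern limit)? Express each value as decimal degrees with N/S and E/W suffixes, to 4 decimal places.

10.4167° W, 10.3333° W

Field I=8, G=6: +8·20° lon, +6·10° lat → SW at lon -20°, lat -30°.
Square 4, 8: +4·2° lon, +8·1° lat → SW at lon -12°, lat -22°.
Subsquare t=19, e=4: +19·0.0833333° lon, +4·0.0416667° lat → SW at lon -10.4167°, lat -21.8333°.
Cell spans 0.0833333° lon × 0.0416667° lat.
west 10.4167° W, east 10.3333° W.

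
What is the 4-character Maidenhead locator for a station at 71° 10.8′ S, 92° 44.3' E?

NB68

Shift to the Maidenhead origin (180°W, 90°S): lon 272.74, lat 18.82.
Field: lon ⌊272.74/20⌋ = 13 → N; lat ⌊18.82/10⌋ = 1 → B.
Square: lon ⌊12.74/2⌋ = 6; lat ⌊8.82/1⌋ = 8.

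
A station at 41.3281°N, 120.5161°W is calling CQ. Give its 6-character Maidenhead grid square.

CN91rh

Offset from 180°W / 90°S: lon 59.4839°, lat 131.3281°.
Field (20°×10°, letters A–R): lon ⌊59.4839/20⌋ = 2 → C; lat ⌊131.3281/10⌋ = 13 → N.
Square (2°×1°, digits 0–9): lon ⌊19.4839/2⌋ = 9; lat ⌊1.3281/1⌋ = 1.
Subsquare (5′×2.5′, letters a–x): lon ⌊1.4839/0.0833333⌋ = 17 → r; lat ⌊0.3281/0.0416667⌋ = 7 → h.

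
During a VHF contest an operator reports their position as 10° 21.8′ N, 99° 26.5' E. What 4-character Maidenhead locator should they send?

NK90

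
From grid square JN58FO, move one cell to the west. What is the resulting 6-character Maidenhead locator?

Longitude subsquare f = 5; −1 → 4 = e.
The latitude characters are unchanged.

JN58eo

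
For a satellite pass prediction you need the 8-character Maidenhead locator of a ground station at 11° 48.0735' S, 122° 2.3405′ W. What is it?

Add 180° to longitude and 90° to latitude: 57.96099, 78.19877.
Field: 57.96099/20 → 2 → C, 78.19877/10 → 7 → H; chars CH.
Square: 17.96099/2 → 8, 8.19877/1 → 8; chars 88.
Subsquare: 1.96099/0.0833333 → 23 → x, 0.19877/0.0416667 → 4 → e; chars xe.
Extended square: 0.04433/0.00833333 → 5, 0.03211/0.00416667 → 7; chars 57.

CH88xe57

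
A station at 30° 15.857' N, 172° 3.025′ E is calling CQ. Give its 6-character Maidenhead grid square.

RM60ag

Add 180° to longitude and 90° to latitude: 352.0504, 120.2643.
Field (20°×10°, letters A–R): 352.0504/20 → 17 → R, 120.2643/10 → 12 → M; chars RM.
Square (2°×1°, digits 0–9): 12.0504/2 → 6, 0.2643/1 → 0; chars 60.
Subsquare (5′×2.5′, letters a–x): 0.0504/0.0833333 → 0 → a, 0.2643/0.0416667 → 6 → g; chars ag.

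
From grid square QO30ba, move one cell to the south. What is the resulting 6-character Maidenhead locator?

QN39bx

Latitude subsquare a = 0; −1 → -1, wraps to 23 = x, carry into square.
Latitude square 0; −1 → -1, wraps to 9, carry into field.
Latitude field O = 14; −1 → 13 = N.
The longitude characters are unchanged.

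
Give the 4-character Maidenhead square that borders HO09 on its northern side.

HP00

Latitude square 9; +1 → 10, wraps to 0, carry into field.
Latitude field O = 14; +1 → 15 = P.
The longitude characters are unchanged.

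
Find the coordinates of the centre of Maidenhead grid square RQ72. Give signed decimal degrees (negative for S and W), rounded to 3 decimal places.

72.500, 175.000

Field R=17, Q=16: +17·20° lon, +16·10° lat → SW at lon 160°, lat 70°.
Square 7, 2: +7·2° lon, +2·1° lat → SW at lon 174°, lat 72°.
Cell spans 2° lon × 1° lat. Centre is SW corner plus half of each.
latitude 72.500, longitude 175.000.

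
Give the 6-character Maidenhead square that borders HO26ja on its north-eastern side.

HO26kb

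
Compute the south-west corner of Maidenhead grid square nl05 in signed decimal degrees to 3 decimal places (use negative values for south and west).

25.000, 80.000

Field N=13, L=11: +13·20° lon, +11·10° lat → SW at lon 80°, lat 20°.
Square 0, 5: +0·2° lon, +5·1° lat → SW at lon 80°, lat 25°.
latitude 25.000, longitude 80.000.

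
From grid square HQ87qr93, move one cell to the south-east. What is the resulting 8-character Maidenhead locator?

HQ87rr02

Longitude extended square 9; +1 → 10, wraps to 0, carry into subsquare.
Longitude subsquare q = 16; +1 → 17 = r.
Latitude extended square 3; −1 → 2.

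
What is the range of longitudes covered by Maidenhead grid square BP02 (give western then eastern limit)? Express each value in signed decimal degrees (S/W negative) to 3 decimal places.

Field B=1, P=15: +1·20° lon, +15·10° lat → SW at lon -160°, lat 60°.
Square 0, 2: +0·2° lon, +2·1° lat → SW at lon -160°, lat 62°.
Cell spans 2° lon × 1° lat.
west -160.000, east -158.000.

-160.000, -158.000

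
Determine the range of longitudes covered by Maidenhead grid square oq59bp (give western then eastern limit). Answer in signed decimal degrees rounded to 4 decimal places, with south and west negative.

110.0833, 110.1667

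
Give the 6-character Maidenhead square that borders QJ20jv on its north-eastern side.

QJ20kw

Longitude subsquare j = 9; +1 → 10 = k.
Latitude subsquare v = 21; +1 → 22 = w.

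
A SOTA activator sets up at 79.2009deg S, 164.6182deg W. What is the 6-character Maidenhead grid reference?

AB70qt

Add 180° to longitude and 90° to latitude: 15.3818, 10.7991.
Field: 15.3818/20 → 0 → A, 10.7991/10 → 1 → B; chars AB.
Square: 15.3818/2 → 7, 0.7991/1 → 0; chars 70.
Subsquare: 1.3818/0.0833333 → 16 → q, 0.7991/0.0416667 → 19 → t; chars qt.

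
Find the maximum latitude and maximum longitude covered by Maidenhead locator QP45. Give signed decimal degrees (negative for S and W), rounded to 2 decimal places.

Field Q=16, P=15: +16·20° lon, +15·10° lat → SW at lon 140°, lat 60°.
Square 4, 5: +4·2° lon, +5·1° lat → SW at lon 148°, lat 65°.
Cell spans 2° lon × 1° lat. NE corner is SW corner plus one full cell.
latitude 66.00, longitude 150.00.

66.00, 150.00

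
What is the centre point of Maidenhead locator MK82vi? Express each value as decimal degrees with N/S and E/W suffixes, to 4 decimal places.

12.3542° N, 77.7917° E

Field M=12, K=10: +12·20° lon, +10·10° lat → SW at lon 60°, lat 10°.
Square 8, 2: +8·2° lon, +2·1° lat → SW at lon 76°, lat 12°.
Subsquare v=21, i=8: +21·0.0833333° lon, +8·0.0416667° lat → SW at lon 77.75°, lat 12.3333°.
Cell spans 0.0833333° lon × 0.0416667° lat. Centre is SW corner plus half of each.
latitude 12.3542° N, longitude 77.7917° E.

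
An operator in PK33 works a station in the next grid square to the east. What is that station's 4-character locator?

PK43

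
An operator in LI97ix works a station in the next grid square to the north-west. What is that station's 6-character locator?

LI98ha

Longitude subsquare i = 8; −1 → 7 = h.
Latitude subsquare x = 23; +1 → 24, wraps to 0 = a, carry into square.
Latitude square 7; +1 → 8.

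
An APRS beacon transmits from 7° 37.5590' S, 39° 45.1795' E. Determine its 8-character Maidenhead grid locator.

KI92vi09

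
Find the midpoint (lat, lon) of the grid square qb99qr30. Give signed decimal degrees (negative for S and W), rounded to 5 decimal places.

-70.28958, 159.36250

Field Q=16, B=1: +16·20° lon, +1·10° lat → SW at lon 140°, lat -80°.
Square 9, 9: +9·2° lon, +9·1° lat → SW at lon 158°, lat -71°.
Subsquare q=16, r=17: +16·0.0833333° lon, +17·0.0416667° lat → SW at lon 159.333°, lat -70.2917°.
Extended square 3, 0: +3·0.00833333° lon, +0·0.00416667° lat → SW at lon 159.358°, lat -70.2917°.
Cell spans 0.00833333° lon × 0.00416667° lat. Centre is SW corner plus half of each.
latitude -70.28958, longitude 159.36250.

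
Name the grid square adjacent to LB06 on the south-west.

Longitude square 0; −1 → -1, wraps to 9, carry into field.
Longitude field L = 11; −1 → 10 = K.
Latitude square 6; −1 → 5.

KB95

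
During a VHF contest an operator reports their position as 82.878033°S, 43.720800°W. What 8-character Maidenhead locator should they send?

GA87dc39

Offset from 180°W / 90°S: lon 136.27920°, lat 7.12197°.
Field: lon ⌊136.27920/20⌋ = 6 → G; lat ⌊7.12197/10⌋ = 0 → A.
Square: lon ⌊16.27920/2⌋ = 8; lat ⌊7.12197/1⌋ = 7.
Subsquare: lon ⌊0.27920/0.0833333⌋ = 3 → d; lat ⌊0.12197/0.0416667⌋ = 2 → c.
Extended square: lon ⌊0.02920/0.00833333⌋ = 3; lat ⌊0.03863/0.00416667⌋ = 9.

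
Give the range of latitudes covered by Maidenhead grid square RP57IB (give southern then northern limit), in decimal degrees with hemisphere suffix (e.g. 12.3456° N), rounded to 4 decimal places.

67.0417° N, 67.0833° N

Field R=17, P=15: +17·20° lon, +15·10° lat → SW at lon 160°, lat 60°.
Square 5, 7: +5·2° lon, +7·1° lat → SW at lon 170°, lat 67°.
Subsquare i=8, b=1: +8·0.0833333° lon, +1·0.0416667° lat → SW at lon 170.667°, lat 67.0417°.
Cell spans 0.0833333° lon × 0.0416667° lat.
south 67.0417° N, north 67.0833° N.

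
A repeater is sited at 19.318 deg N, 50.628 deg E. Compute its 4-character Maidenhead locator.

Add 180° to longitude and 90° to latitude: 230.63, 109.32.
Field: 230.63/20 → 11 → L, 109.32/10 → 10 → K; chars LK.
Square: 10.63/2 → 5, 9.32/1 → 9; chars 59.

LK59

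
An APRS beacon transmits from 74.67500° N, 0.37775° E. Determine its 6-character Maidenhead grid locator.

Offset from 180°W / 90°S: lon 180.3777°, lat 164.6750°.
Field: lon ⌊180.3777/20⌋ = 9 → J; lat ⌊164.6750/10⌋ = 16 → Q.
Square: lon ⌊0.3777/2⌋ = 0; lat ⌊4.6750/1⌋ = 4.
Subsquare: lon ⌊0.3777/0.0833333⌋ = 4 → e; lat ⌊0.6750/0.0416667⌋ = 16 → q.

JQ04eq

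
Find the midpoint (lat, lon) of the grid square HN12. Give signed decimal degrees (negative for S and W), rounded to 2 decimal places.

42.50, -37.00

Field H=7, N=13: +7·20° lon, +13·10° lat → SW at lon -40°, lat 40°.
Square 1, 2: +1·2° lon, +2·1° lat → SW at lon -38°, lat 42°.
Cell spans 2° lon × 1° lat. Centre is SW corner plus half of each.
latitude 42.50, longitude -37.00.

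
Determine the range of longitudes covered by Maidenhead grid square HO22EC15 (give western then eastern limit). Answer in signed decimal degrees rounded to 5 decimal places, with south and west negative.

Field H=7, O=14: +7·20° lon, +14·10° lat → SW at lon -40°, lat 50°.
Square 2, 2: +2·2° lon, +2·1° lat → SW at lon -36°, lat 52°.
Subsquare e=4, c=2: +4·0.0833333° lon, +2·0.0416667° lat → SW at lon -35.6667°, lat 52.0833°.
Extended square 1, 5: +1·0.00833333° lon, +5·0.00416667° lat → SW at lon -35.6583°, lat 52.1042°.
Cell spans 0.00833333° lon × 0.00416667° lat.
west -35.65833, east -35.65000.

-35.65833, -35.65000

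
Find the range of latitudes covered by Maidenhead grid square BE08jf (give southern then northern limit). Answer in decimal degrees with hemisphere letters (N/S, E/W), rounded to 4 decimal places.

Field B=1, E=4: +1·20° lon, +4·10° lat → SW at lon -160°, lat -50°.
Square 0, 8: +0·2° lon, +8·1° lat → SW at lon -160°, lat -42°.
Subsquare j=9, f=5: +9·0.0833333° lon, +5·0.0416667° lat → SW at lon -159.25°, lat -41.7917°.
Cell spans 0.0833333° lon × 0.0416667° lat.
south 41.7917° S, north 41.7500° S.

41.7917° S, 41.7500° S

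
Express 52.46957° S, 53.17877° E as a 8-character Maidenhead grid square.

Offset from 180°W / 90°S: lon 233.17877°, lat 37.53043°.
Field (20°×10°, letters A–R): 233.17877/20 → 11 → L, 37.53043/10 → 3 → D; chars LD.
Square (2°×1°, digits 0–9): 13.17877/2 → 6, 7.53043/1 → 7; chars 67.
Subsquare (5′×2.5′, letters a–x): 1.17877/0.0833333 → 14 → o, 0.53043/0.0416667 → 12 → m; chars om.
Extended square (30″×15″, digits 0–9): 0.01210/0.00833333 → 1, 0.03043/0.00416667 → 7; chars 17.

LD67om17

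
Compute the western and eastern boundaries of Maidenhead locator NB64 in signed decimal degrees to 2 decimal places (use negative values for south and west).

Field N=13, B=1: +13·20° lon, +1·10° lat → SW at lon 80°, lat -80°.
Square 6, 4: +6·2° lon, +4·1° lat → SW at lon 92°, lat -76°.
Cell spans 2° lon × 1° lat.
west 92.00, east 94.00.

92.00, 94.00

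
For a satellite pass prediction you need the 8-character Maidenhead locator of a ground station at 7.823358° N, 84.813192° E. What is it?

NJ27jt77

Offset from 180°W / 90°S: lon 264.81319°, lat 97.82336°.
Field: lon ⌊264.81319/20⌋ = 13 → N; lat ⌊97.82336/10⌋ = 9 → J.
Square: lon ⌊4.81319/2⌋ = 2; lat ⌊7.82336/1⌋ = 7.
Subsquare: lon ⌊0.81319/0.0833333⌋ = 9 → j; lat ⌊0.82336/0.0416667⌋ = 19 → t.
Extended square: lon ⌊0.06319/0.00833333⌋ = 7; lat ⌊0.03169/0.00416667⌋ = 7.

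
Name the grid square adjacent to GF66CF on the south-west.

GF66be

Longitude subsquare c = 2; −1 → 1 = b.
Latitude subsquare f = 5; −1 → 4 = e.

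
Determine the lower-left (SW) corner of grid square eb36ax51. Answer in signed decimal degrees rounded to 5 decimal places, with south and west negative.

Field E=4, B=1: +4·20° lon, +1·10° lat → SW at lon -100°, lat -80°.
Square 3, 6: +3·2° lon, +6·1° lat → SW at lon -94°, lat -74°.
Subsquare a=0, x=23: +0·0.0833333° lon, +23·0.0416667° lat → SW at lon -94°, lat -73.0417°.
Extended square 5, 1: +5·0.00833333° lon, +1·0.00416667° lat → SW at lon -93.9583°, lat -73.0375°.
latitude -73.03750, longitude -93.95833.

-73.03750, -93.95833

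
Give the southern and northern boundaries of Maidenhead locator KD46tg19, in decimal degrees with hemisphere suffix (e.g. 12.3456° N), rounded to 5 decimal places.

53.71250° S, 53.70833° S

Field K=10, D=3: +10·20° lon, +3·10° lat → SW at lon 20°, lat -60°.
Square 4, 6: +4·2° lon, +6·1° lat → SW at lon 28°, lat -54°.
Subsquare t=19, g=6: +19·0.0833333° lon, +6·0.0416667° lat → SW at lon 29.5833°, lat -53.75°.
Extended square 1, 9: +1·0.00833333° lon, +9·0.00416667° lat → SW at lon 29.5917°, lat -53.7125°.
Cell spans 0.00833333° lon × 0.00416667° lat.
south 53.71250° S, north 53.70833° S.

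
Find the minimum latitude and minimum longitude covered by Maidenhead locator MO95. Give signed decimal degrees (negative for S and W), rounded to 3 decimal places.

55.000, 78.000

Field M=12, O=14: +12·20° lon, +14·10° lat → SW at lon 60°, lat 50°.
Square 9, 5: +9·2° lon, +5·1° lat → SW at lon 78°, lat 55°.
latitude 55.000, longitude 78.000.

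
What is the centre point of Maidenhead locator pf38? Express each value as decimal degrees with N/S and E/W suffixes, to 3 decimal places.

31.500° S, 127.000° E

Field P=15, F=5: +15·20° lon, +5·10° lat → SW at lon 120°, lat -40°.
Square 3, 8: +3·2° lon, +8·1° lat → SW at lon 126°, lat -32°.
Cell spans 2° lon × 1° lat. Centre is SW corner plus half of each.
latitude 31.500° S, longitude 127.000° E.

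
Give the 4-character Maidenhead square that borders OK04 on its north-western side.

NK95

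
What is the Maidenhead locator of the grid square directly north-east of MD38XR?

Longitude subsquare x = 23; +1 → 24, wraps to 0 = a, carry into square.
Longitude square 3; +1 → 4.
Latitude subsquare r = 17; +1 → 18 = s.

MD48as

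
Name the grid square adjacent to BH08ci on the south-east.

BH08dh

Longitude subsquare c = 2; +1 → 3 = d.
Latitude subsquare i = 8; −1 → 7 = h.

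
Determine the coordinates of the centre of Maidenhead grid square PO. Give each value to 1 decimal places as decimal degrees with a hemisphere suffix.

55.0° N, 130.0° E

Field P=15, O=14: +15·20° lon, +14·10° lat → SW at lon 120°, lat 50°.
Cell spans 20° lon × 10° lat. Centre is SW corner plus half of each.
latitude 55.0° N, longitude 130.0° E.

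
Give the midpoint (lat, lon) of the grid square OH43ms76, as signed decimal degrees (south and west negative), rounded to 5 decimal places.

-16.22292, 109.06250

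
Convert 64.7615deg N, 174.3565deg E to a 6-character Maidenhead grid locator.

RP74es

Shift to the Maidenhead origin (180°W, 90°S): lon 354.3565, lat 154.7615.
Field (20°×10°, letters A–R): lon ⌊354.3565/20⌋ = 17 → R; lat ⌊154.7615/10⌋ = 15 → P.
Square (2°×1°, digits 0–9): lon ⌊14.3565/2⌋ = 7; lat ⌊4.7615/1⌋ = 4.
Subsquare (5′×2.5′, letters a–x): lon ⌊0.3565/0.0833333⌋ = 4 → e; lat ⌊0.7615/0.0416667⌋ = 18 → s.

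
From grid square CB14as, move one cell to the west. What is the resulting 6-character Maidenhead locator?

CB04xs

Longitude subsquare a = 0; −1 → -1, wraps to 23 = x, carry into square.
Longitude square 1; −1 → 0.
The latitude characters are unchanged.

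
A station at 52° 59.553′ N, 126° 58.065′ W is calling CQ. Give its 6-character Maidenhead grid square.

CO62mx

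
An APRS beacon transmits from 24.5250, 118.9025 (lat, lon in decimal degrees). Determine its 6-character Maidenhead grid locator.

OL94km

Shift to the Maidenhead origin (180°W, 90°S): lon 298.9025, lat 114.5250.
Field: lon ⌊298.9025/20⌋ = 14 → O; lat ⌊114.5250/10⌋ = 11 → L.
Square: lon ⌊18.9025/2⌋ = 9; lat ⌊4.5250/1⌋ = 4.
Subsquare: lon ⌊0.9025/0.0833333⌋ = 10 → k; lat ⌊0.5250/0.0416667⌋ = 12 → m.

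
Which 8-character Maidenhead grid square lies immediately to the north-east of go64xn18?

Longitude extended square 1; +1 → 2.
Latitude extended square 8; +1 → 9.

GO64xn29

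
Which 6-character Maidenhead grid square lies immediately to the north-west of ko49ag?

Longitude subsquare a = 0; −1 → -1, wraps to 23 = x, carry into square.
Longitude square 4; −1 → 3.
Latitude subsquare g = 6; +1 → 7 = h.

KO39xh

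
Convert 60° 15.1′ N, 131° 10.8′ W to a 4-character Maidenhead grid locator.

CP40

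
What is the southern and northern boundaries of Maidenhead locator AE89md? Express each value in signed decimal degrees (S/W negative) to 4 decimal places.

Field A=0, E=4: +0·20° lon, +4·10° lat → SW at lon -180°, lat -50°.
Square 8, 9: +8·2° lon, +9·1° lat → SW at lon -164°, lat -41°.
Subsquare m=12, d=3: +12·0.0833333° lon, +3·0.0416667° lat → SW at lon -163°, lat -40.875°.
Cell spans 0.0833333° lon × 0.0416667° lat.
south -40.8750, north -40.8333.

-40.8750, -40.8333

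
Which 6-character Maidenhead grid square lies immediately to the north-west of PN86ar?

PN76xs

Longitude subsquare a = 0; −1 → -1, wraps to 23 = x, carry into square.
Longitude square 8; −1 → 7.
Latitude subsquare r = 17; +1 → 18 = s.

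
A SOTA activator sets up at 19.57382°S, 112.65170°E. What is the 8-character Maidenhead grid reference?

Offset from 180°W / 90°S: lon 292.65170°, lat 70.42618°.
Field: lon ⌊292.65170/20⌋ = 14 → O; lat ⌊70.42618/10⌋ = 7 → H.
Square: lon ⌊12.65170/2⌋ = 6; lat ⌊0.42618/1⌋ = 0.
Subsquare: lon ⌊0.65170/0.0833333⌋ = 7 → h; lat ⌊0.42618/0.0416667⌋ = 10 → k.
Extended square: lon ⌊0.06837/0.00833333⌋ = 8; lat ⌊0.00951/0.00416667⌋ = 2.

OH60hk82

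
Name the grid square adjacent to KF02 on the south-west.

Longitude square 0; −1 → -1, wraps to 9, carry into field.
Longitude field K = 10; −1 → 9 = J.
Latitude square 2; −1 → 1.

JF91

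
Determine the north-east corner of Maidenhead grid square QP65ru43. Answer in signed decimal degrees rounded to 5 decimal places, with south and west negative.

65.85000, 153.45833

Field Q=16, P=15: +16·20° lon, +15·10° lat → SW at lon 140°, lat 60°.
Square 6, 5: +6·2° lon, +5·1° lat → SW at lon 152°, lat 65°.
Subsquare r=17, u=20: +17·0.0833333° lon, +20·0.0416667° lat → SW at lon 153.417°, lat 65.8333°.
Extended square 4, 3: +4·0.00833333° lon, +3·0.00416667° lat → SW at lon 153.45°, lat 65.8458°.
Cell spans 0.00833333° lon × 0.00416667° lat. NE corner is SW corner plus one full cell.
latitude 65.85000, longitude 153.45833.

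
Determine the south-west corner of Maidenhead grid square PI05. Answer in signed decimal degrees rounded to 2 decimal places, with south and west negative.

-5.00, 120.00

Field P=15, I=8: +15·20° lon, +8·10° lat → SW at lon 120°, lat -10°.
Square 0, 5: +0·2° lon, +5·1° lat → SW at lon 120°, lat -5°.
latitude -5.00, longitude 120.00.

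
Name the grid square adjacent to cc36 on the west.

CC26

Longitude square 3; −1 → 2.
The latitude characters are unchanged.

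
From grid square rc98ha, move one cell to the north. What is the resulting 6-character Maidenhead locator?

Latitude subsquare a = 0; +1 → 1 = b.
The longitude characters are unchanged.

RC98hb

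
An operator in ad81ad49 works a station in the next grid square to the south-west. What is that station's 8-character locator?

Longitude extended square 4; −1 → 3.
Latitude extended square 9; −1 → 8.

AD81ad38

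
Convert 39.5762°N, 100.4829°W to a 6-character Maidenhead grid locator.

DM99sn

Shift to the Maidenhead origin (180°W, 90°S): lon 79.5171, lat 129.5762.
Field: lon ⌊79.5171/20⌋ = 3 → D; lat ⌊129.5762/10⌋ = 12 → M.
Square: lon ⌊19.5171/2⌋ = 9; lat ⌊9.5762/1⌋ = 9.
Subsquare: lon ⌊1.5171/0.0833333⌋ = 18 → s; lat ⌊0.5762/0.0416667⌋ = 13 → n.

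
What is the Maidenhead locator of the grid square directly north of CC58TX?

CC59ta

Latitude subsquare x = 23; +1 → 24, wraps to 0 = a, carry into square.
Latitude square 8; +1 → 9.
The longitude characters are unchanged.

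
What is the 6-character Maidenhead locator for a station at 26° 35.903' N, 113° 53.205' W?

DL36bo

Add 180° to longitude and 90° to latitude: 66.1132, 116.5984.
Field: 66.1132/20 → 3 → D, 116.5984/10 → 11 → L; chars DL.
Square: 6.1132/2 → 3, 6.5984/1 → 6; chars 36.
Subsquare: 0.1132/0.0833333 → 1 → b, 0.5984/0.0416667 → 14 → o; chars bo.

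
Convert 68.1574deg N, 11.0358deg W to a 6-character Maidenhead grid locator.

Shift to the Maidenhead origin (180°W, 90°S): lon 168.9642, lat 158.1574.
Field (20°×10°, letters A–R): lon ⌊168.9642/20⌋ = 8 → I; lat ⌊158.1574/10⌋ = 15 → P.
Square (2°×1°, digits 0–9): lon ⌊8.9642/2⌋ = 4; lat ⌊8.1574/1⌋ = 8.
Subsquare (5′×2.5′, letters a–x): lon ⌊0.9642/0.0833333⌋ = 11 → l; lat ⌊0.1574/0.0416667⌋ = 3 → d.

IP48ld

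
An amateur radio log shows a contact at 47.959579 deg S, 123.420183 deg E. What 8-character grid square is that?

Add 180° to longitude and 90° to latitude: 303.42018, 42.04042.
Field: 303.42018/20 → 15 → P, 42.04042/10 → 4 → E; chars PE.
Square: 3.42018/2 → 1, 2.04042/1 → 2; chars 12.
Subsquare: 1.42018/0.0833333 → 17 → r, 0.04042/0.0416667 → 0 → a; chars ra.
Extended square: 0.00352/0.00833333 → 0, 0.04042/0.00416667 → 9; chars 09.

PE12ra09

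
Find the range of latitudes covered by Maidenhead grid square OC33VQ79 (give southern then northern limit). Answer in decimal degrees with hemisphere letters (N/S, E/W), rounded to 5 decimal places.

Field O=14, C=2: +14·20° lon, +2·10° lat → SW at lon 100°, lat -70°.
Square 3, 3: +3·2° lon, +3·1° lat → SW at lon 106°, lat -67°.
Subsquare v=21, q=16: +21·0.0833333° lon, +16·0.0416667° lat → SW at lon 107.75°, lat -66.3333°.
Extended square 7, 9: +7·0.00833333° lon, +9·0.00416667° lat → SW at lon 107.808°, lat -66.2958°.
Cell spans 0.00833333° lon × 0.00416667° lat.
south 66.29583° S, north 66.29167° S.

66.29583° S, 66.29167° S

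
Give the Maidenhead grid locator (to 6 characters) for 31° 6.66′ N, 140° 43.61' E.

QM01ic

Offset from 180°W / 90°S: lon 320.7268°, lat 121.1110°.
Field: 320.7268/20 → 16 → Q, 121.1110/10 → 12 → M; chars QM.
Square: 0.7268/2 → 0, 1.1110/1 → 1; chars 01.
Subsquare: 0.7268/0.0833333 → 8 → i, 0.1110/0.0416667 → 2 → c; chars ic.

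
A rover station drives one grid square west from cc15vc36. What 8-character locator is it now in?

CC15vc26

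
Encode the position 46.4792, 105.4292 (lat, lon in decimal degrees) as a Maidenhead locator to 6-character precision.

ON26rl

Offset from 180°W / 90°S: lon 285.4292°, lat 136.4792°.
Field: 285.4292/20 → 14 → O, 136.4792/10 → 13 → N; chars ON.
Square: 5.4292/2 → 2, 6.4792/1 → 6; chars 26.
Subsquare: 1.4292/0.0833333 → 17 → r, 0.4792/0.0416667 → 11 → l; chars rl.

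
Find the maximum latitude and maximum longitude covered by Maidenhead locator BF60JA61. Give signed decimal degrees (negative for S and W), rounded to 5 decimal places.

Field B=1, F=5: +1·20° lon, +5·10° lat → SW at lon -160°, lat -40°.
Square 6, 0: +6·2° lon, +0·1° lat → SW at lon -148°, lat -40°.
Subsquare j=9, a=0: +9·0.0833333° lon, +0·0.0416667° lat → SW at lon -147.25°, lat -40°.
Extended square 6, 1: +6·0.00833333° lon, +1·0.00416667° lat → SW at lon -147.2°, lat -39.9958°.
Cell spans 0.00833333° lon × 0.00416667° lat. NE corner is SW corner plus one full cell.
latitude -39.99167, longitude -147.19167.

-39.99167, -147.19167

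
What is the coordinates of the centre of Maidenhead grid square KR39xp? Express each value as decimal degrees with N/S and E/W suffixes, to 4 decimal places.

89.6458° N, 27.9583° E

Field K=10, R=17: +10·20° lon, +17·10° lat → SW at lon 20°, lat 80°.
Square 3, 9: +3·2° lon, +9·1° lat → SW at lon 26°, lat 89°.
Subsquare x=23, p=15: +23·0.0833333° lon, +15·0.0416667° lat → SW at lon 27.9167°, lat 89.625°.
Cell spans 0.0833333° lon × 0.0416667° lat. Centre is SW corner plus half of each.
latitude 89.6458° N, longitude 27.9583° E.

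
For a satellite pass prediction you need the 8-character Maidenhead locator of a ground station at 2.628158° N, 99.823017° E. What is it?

Add 180° to longitude and 90° to latitude: 279.82302, 92.62816.
Field: 279.82302/20 → 13 → N, 92.62816/10 → 9 → J; chars NJ.
Square: 19.82302/2 → 9, 2.62816/1 → 2; chars 92.
Subsquare: 1.82302/0.0833333 → 21 → v, 0.62816/0.0416667 → 15 → p; chars vp.
Extended square: 0.07302/0.00833333 → 8, 0.00316/0.00416667 → 0; chars 80.

NJ92vp80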